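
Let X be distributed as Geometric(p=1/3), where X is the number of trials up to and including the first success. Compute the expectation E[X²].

Using the identity E[X²] = Var(X) + (E[X])²:
E[X] = 3
Var(X) = 6
E[X²] = 6 + (3)²
= 15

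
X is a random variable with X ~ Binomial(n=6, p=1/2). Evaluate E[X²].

Using the identity E[X²] = Var(X) + (E[X])²:
E[X] = 3
Var(X) = \frac{3}{2}
E[X²] = \frac{3}{2} + (3)²
= \frac{21}{2}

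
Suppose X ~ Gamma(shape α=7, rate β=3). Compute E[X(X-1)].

E[X(X-1)] = E[X² - X] = E[X²] - E[X]
E[X] = \frac{7}{3}
E[X²] = Var(X) + (E[X])² = \frac{7}{9} + (\frac{7}{3})² = \frac{56}{9}
E[X(X-1)] = \frac{56}{9} - \frac{7}{3} = \frac{35}{9}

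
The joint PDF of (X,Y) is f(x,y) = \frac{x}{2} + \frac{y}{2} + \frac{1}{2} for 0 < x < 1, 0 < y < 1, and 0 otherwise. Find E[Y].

E[Y] = ∫_0^1 ∫_0^1 y × f(x,y) dx dy
= \frac{13}{24}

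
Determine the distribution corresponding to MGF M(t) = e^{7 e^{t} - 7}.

The MGF M(t) = e^{7 e^{t} - 7} is the standard form for the Poisson distribution.
Comparing with the known MGF formula identifies: Poisson(λ=7)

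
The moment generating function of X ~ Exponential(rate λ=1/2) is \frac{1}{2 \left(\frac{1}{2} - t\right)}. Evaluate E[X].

To find E[X], compute M^(1)(0):
M^(1)(t) = \frac{1}{2 \left(\frac{1}{2} - t\right)^{2}}
M^(1)(0) = 2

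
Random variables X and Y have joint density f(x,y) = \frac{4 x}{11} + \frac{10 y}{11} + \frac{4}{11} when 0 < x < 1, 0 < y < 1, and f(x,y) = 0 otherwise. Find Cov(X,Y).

E[XY] = ∫∫ xy × f(x,y) dx dy = \frac{10}{33}
E[X] = \frac{35}{66}
E[Y] = \frac{19}{33}
Cov(X,Y) = E[XY] - E[X]E[Y] = - \frac{5}{2178}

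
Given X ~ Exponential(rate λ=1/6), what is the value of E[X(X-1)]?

E[X(X-1)] = E[X² - X] = E[X²] - E[X]
E[X] = 6
E[X²] = Var(X) + (E[X])² = 36 + (6)² = 72
E[X(X-1)] = 72 - 6 = 66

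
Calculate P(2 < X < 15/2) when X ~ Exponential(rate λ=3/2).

P(2 < X < 15/2) = ∫_{2}^{15/2} f(x) dx
where f(x) = \frac{3 e^{- \frac{3 x}{2}}}{2}
= - \frac{1}{e^{\frac{45}{4}}} + e^{-3}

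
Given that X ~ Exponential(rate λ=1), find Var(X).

For X ~ Exponential(rate λ=1):
Var(X) = 1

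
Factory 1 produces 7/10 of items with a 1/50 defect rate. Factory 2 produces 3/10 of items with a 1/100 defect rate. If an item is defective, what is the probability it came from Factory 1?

Using Bayes' theorem:
P(F1) = 7/10, P(D|F1) = 1/50
P(F2) = 3/10, P(D|F2) = 1/100
P(D) = P(D|F1)P(F1) + P(D|F2)P(F2)
     = \frac{17}{1000}
P(F1|D) = P(D|F1)P(F1) / P(D)
= \frac{14}{17}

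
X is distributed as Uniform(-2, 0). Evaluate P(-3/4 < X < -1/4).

P(-3/4 < X < -1/4) = ∫_{-3/4}^{-1/4} f(x) dx
where f(x) = \frac{1}{2}
= \frac{1}{4}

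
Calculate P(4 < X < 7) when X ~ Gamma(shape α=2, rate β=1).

P(4 < X < 7) = ∫_{4}^{7} f(x) dx
where f(x) = x e^{- x}
= \frac{-8 + 5 e^{3}}{e^{7}}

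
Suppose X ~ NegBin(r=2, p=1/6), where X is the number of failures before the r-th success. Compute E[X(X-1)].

E[X(X-1)] = E[X² - X] = E[X²] - E[X]
E[X] = 10
E[X²] = Var(X) + (E[X])² = 60 + (10)² = 160
E[X(X-1)] = 160 - 10 = 150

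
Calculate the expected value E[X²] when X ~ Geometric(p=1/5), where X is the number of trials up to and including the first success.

Using the identity E[X²] = Var(X) + (E[X])²:
E[X] = 5
Var(X) = 20
E[X²] = 20 + (5)²
= 45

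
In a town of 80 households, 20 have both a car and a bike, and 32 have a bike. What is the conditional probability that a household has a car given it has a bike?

P(A ∩ B) = 20/80 = 1/4
P(B) = 32/80 = 2/5
P(A|B) = P(A ∩ B) / P(B) = (1/4) / (2/5) = 5/8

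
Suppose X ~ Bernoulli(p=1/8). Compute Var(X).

For X ~ Bernoulli(p=1/8):
Var(X) = \frac{7}{64}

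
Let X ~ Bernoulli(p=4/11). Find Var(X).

For X ~ Bernoulli(p=4/11):
Var(X) = \frac{28}{121}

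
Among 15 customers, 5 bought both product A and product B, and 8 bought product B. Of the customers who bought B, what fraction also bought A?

P(A ∩ B) = 5/15 = 1/3
P(B) = 8/15
P(A|B) = P(A ∩ B) / P(B) = (1/3) / (8/15) = 5/8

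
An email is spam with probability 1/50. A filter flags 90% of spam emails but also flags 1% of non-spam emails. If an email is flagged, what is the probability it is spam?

Let D = the rare event, + = positive/flagged.
P(D) = 1/50
P(+|D) = 90/100 = 9/10
P(+|D') = 1/100
P(+) = P(+|D)P(D) + P(+|D')P(D')
     = \frac{9}{10} × \frac{1}{50} + \frac{1}{100} × \frac{49}{50}
     = \frac{139}{5000}
P(D|+) = P(+|D)P(D)/P(+) = \frac{90}{139}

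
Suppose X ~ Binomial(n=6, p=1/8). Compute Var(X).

For X ~ Binomial(n=6, p=1/8):
Var(X) = \frac{21}{32}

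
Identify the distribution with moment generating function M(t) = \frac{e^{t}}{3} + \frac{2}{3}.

The MGF M(t) = \frac{e^{t}}{3} + \frac{2}{3} is the standard form for the Bernoulli distribution.
Comparing with the known MGF formula identifies: Bernoulli(p=1/3)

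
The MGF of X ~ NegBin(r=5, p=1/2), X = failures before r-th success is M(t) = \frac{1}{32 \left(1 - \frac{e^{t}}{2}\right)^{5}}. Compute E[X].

To find E[X], compute M^(1)(0):
M^(1)(t) = \frac{5 e^{t}}{64 \left(1 - \frac{e^{t}}{2}\right)^{6}}
M^(1)(0) = 5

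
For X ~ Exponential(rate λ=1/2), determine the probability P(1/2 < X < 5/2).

P(1/2 < X < 5/2) = ∫_{1/2}^{5/2} f(x) dx
where f(x) = \frac{e^{- \frac{x}{2}}}{2}
= - \frac{1 - e}{e^{\frac{5}{4}}}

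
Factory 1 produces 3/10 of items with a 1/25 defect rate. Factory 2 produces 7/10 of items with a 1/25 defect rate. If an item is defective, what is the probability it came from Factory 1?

Using Bayes' theorem:
P(F1) = 3/10, P(D|F1) = 1/25
P(F2) = 7/10, P(D|F2) = 1/25
P(D) = P(D|F1)P(F1) + P(D|F2)P(F2)
     = \frac{1}{25}
P(F1|D) = P(D|F1)P(F1) / P(D)
= \frac{3}{10}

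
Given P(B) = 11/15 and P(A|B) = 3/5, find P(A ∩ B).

By definition, P(A|B) = P(A ∩ B) / P(B)
So P(A ∩ B) = P(A|B) × P(B)
= 3/5 × 11/15
= 11/25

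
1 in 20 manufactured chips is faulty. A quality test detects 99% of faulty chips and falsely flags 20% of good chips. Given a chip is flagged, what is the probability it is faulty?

Let D = the rare event, + = positive/flagged.
P(D) = 1/20
P(+|D) = 99/100
P(+|D') = 20/100 = 1/5
P(+) = P(+|D)P(D) + P(+|D')P(D')
     = \frac{99}{100} × \frac{1}{20} + \frac{1}{5} × \frac{19}{20}
     = \frac{479}{2000}
P(D|+) = P(+|D)P(D)/P(+) = \frac{99}{479}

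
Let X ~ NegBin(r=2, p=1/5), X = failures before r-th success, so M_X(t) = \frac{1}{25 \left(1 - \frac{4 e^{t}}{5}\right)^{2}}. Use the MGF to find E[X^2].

To find E[X^2], compute M^(2)(0):
M^(1)(t) = \frac{8 e^{t}}{125 \left(1 - \frac{4 e^{t}}{5}\right)^{3}}
M^(2)(t) = \frac{8 e^{t}}{125 \left(1 - \frac{4 e^{t}}{5}\right)^{3}} + \frac{96 e^{2 t}}{625 \left(1 - \frac{4 e^{t}}{5}\right)^{4}}
M^(2)(0) = 104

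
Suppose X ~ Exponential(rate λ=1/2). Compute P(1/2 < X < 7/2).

P(1/2 < X < 7/2) = ∫_{1/2}^{7/2} f(x) dx
where f(x) = \frac{e^{- \frac{x}{2}}}{2}
= - \frac{1 - e^{\frac{3}{2}}}{e^{\frac{7}{4}}}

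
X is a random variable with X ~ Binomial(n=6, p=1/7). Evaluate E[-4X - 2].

For X ~ Binomial(n=6, p=1/7):
E[X] = \frac{6}{7}
E[-4X - 2] = -4 × E[X] - 2 = - \frac{38}{7}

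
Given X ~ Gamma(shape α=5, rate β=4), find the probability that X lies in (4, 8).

P(4 < X < 8) = ∫_{4}^{8} f(x) dx
where f(x) = \frac{128 x^{4} e^{- 4 x}}{3}
= \frac{-149091 + 10675 e^{16}}{3 e^{32}}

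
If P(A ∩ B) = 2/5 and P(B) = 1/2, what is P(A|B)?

P(A|B) = P(A ∩ B) / P(B)
= (2/5) / (1/2)
= 4/5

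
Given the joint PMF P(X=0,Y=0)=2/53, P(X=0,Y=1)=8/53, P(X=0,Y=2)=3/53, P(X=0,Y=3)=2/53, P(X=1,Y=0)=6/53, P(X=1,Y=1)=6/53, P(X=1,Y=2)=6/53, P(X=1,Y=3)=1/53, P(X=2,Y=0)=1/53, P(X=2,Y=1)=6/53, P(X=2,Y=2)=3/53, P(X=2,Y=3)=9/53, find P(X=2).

P(X=2) = P(X=2,Y=0) + P(X=2,Y=1) + P(X=2,Y=2) + P(X=2,Y=3)
= 1/53 + 6/53 + 3/53 + 9/53
= 19/53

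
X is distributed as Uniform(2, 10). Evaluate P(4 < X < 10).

P(4 < X < 10) = ∫_{4}^{10} f(x) dx
where f(x) = \frac{1}{8}
= \frac{3}{4}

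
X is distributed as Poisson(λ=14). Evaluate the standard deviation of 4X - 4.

For X ~ Poisson(λ=14):
Var(X) = 14
SD(X) = √(Var(X)) = √(14) = \sqrt{14}
SD(4X - 4) = |4| × SD(X) = 4 × \sqrt{14} = 4 \sqrt{14}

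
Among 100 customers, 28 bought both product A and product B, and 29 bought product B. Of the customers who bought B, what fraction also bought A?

P(A ∩ B) = 28/100 = 7/25
P(B) = 29/100
P(A|B) = P(A ∩ B) / P(B) = (7/25) / (29/100) = 28/29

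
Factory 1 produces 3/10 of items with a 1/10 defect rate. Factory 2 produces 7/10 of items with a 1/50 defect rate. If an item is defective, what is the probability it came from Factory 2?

Using Bayes' theorem:
P(F1) = 3/10, P(D|F1) = 1/10
P(F2) = 7/10, P(D|F2) = 1/50
P(D) = P(D|F1)P(F1) + P(D|F2)P(F2)
     = \frac{11}{250}
P(F2|D) = P(D|F2)P(F2) / P(D)
= \frac{7}{22}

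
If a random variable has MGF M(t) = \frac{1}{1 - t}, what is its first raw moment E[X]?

To find E[X], compute M^(1)(0):
M^(1)(t) = \frac{1}{\left(1 - t\right)^{2}}
M^(1)(0) = 1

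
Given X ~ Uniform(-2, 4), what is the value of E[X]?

For X ~ Uniform(-2, 4), the expected value is:
E[X] = 1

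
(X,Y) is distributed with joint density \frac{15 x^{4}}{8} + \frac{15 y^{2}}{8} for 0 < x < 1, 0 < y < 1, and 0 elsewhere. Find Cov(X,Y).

E[XY] = ∫∫ xy × f(x,y) dx dy = \frac{25}{64}
E[X] = \frac{5}{8}
E[Y] = \frac{21}{32}
Cov(X,Y) = E[XY] - E[X]E[Y] = - \frac{5}{256}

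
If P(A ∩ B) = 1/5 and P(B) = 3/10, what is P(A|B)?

P(A|B) = P(A ∩ B) / P(B)
= (1/5) / (3/10)
= 2/3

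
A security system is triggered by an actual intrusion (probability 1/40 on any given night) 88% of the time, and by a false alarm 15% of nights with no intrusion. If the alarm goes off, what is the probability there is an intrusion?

Let D = the rare event, + = positive/flagged.
P(D) = 1/40
P(+|D) = 88/100 = 22/25
P(+|D') = 15/100 = 3/20
P(+) = P(+|D)P(D) + P(+|D')P(D')
     = \frac{22}{25} × \frac{1}{40} + \frac{3}{20} × \frac{39}{40}
     = \frac{673}{4000}
P(D|+) = P(+|D)P(D)/P(+) = \frac{88}{673}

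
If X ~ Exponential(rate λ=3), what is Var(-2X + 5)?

For X ~ Exponential(rate λ=3):
Var(X) = \frac{1}{9}
Var(-2X + 5) = (-2)² × Var(X) = 4 × \frac{1}{9} = \frac{4}{9}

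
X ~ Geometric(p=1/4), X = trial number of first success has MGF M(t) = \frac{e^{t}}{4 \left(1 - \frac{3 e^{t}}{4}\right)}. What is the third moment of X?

To find E[X^3], compute M^(3)(0):
M^(1)(t) = \frac{e^{t}}{4 \left(1 - \frac{3 e^{t}}{4}\right)} + \frac{3 e^{2 t}}{16 \left(1 - \frac{3 e^{t}}{4}\right)^{2}}
M^(2)(t) = \frac{e^{t}}{4 \left(1 - \frac{3 e^{t}}{4}\right)} + \frac{9 e^{2 t}}{16 \left(1 - \frac{3 e^{t}}{4}\right)^{2}} + \frac{9 e^{3 t}}{32 \left(1 - \frac{3 e^{t}}{4}\right)^{3}}
M^(3)(t) = \frac{e^{t}}{4 \left(1 - \frac{3 e^{t}}{4}\right)} + \frac{21 e^{2 t}}{16 \left(1 - \frac{3 e^{t}}{4}\right)^{2}} + \frac{27 e^{3 t}}{16 \left(1 - \frac{3 e^{t}}{4}\right)^{3}} + \frac{81 e^{4 t}}{128 \left(1 - \frac{3 e^{t}}{4}\right)^{4}}
M^(3)(0) = 292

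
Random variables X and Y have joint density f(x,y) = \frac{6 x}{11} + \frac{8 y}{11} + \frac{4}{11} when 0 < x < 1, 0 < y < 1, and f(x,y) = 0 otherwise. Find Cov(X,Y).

E[XY] = ∫∫ xy × f(x,y) dx dy = \frac{10}{33}
E[X] = \frac{6}{11}
E[Y] = \frac{37}{66}
Cov(X,Y) = E[XY] - E[X]E[Y] = - \frac{1}{363}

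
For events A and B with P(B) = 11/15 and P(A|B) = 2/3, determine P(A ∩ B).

By definition, P(A|B) = P(A ∩ B) / P(B)
So P(A ∩ B) = P(A|B) × P(B)
= 2/3 × 11/15
= 22/45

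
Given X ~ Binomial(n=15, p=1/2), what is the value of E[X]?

For X ~ Binomial(n=15, p=1/2), the expected value is:
E[X] = \frac{15}{2}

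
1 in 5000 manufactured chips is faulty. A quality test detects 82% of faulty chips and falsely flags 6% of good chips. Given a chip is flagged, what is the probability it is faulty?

Let D = the rare event, + = positive/flagged.
P(D) = 1/5000
P(+|D) = 82/100 = 41/50
P(+|D') = 6/100 = 3/50
P(+) = P(+|D)P(D) + P(+|D')P(D')
     = \frac{41}{50} × \frac{1}{5000} + \frac{3}{50} × \frac{4999}{5000}
     = \frac{7519}{125000}
P(D|+) = P(+|D)P(D)/P(+) = \frac{41}{15038}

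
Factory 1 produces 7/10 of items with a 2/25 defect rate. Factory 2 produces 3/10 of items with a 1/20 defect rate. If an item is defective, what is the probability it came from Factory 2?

Using Bayes' theorem:
P(F1) = 7/10, P(D|F1) = 2/25
P(F2) = 3/10, P(D|F2) = 1/20
P(D) = P(D|F1)P(F1) + P(D|F2)P(F2)
     = \frac{71}{1000}
P(F2|D) = P(D|F2)P(F2) / P(D)
= \frac{15}{71}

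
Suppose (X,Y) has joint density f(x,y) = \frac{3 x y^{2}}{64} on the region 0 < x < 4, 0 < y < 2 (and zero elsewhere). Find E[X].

f_X(x) = ∫_0^2 \frac{3 x y^{2}}{64} dy = \frac{x}{8}
E[X] = ∫_0^4 x × (\frac{x}{8}) dx = \frac{8}{3}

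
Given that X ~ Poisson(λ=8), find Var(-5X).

For X ~ Poisson(λ=8):
Var(X) = 8
Var(-5X) = (-5)² × Var(X) = 25 × 8 = 200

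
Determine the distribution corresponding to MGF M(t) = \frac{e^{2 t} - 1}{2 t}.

The MGF M(t) = \frac{e^{2 t} - 1}{2 t} is the standard form for the Uniform distribution.
Comparing with the known MGF formula identifies: Uniform(0, 2)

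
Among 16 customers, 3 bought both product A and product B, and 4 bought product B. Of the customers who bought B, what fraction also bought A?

P(A ∩ B) = 3/16
P(B) = 4/16 = 1/4
P(A|B) = P(A ∩ B) / P(B) = (3/16) / (1/4) = 3/4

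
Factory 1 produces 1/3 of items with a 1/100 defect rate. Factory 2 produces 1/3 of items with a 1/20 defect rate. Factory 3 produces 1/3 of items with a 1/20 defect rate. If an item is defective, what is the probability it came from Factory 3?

Using Bayes' theorem:
P(F1) = 1/3, P(D|F1) = 1/100
P(F2) = 1/3, P(D|F2) = 1/20
P(F3) = 1/3, P(D|F3) = 1/20
P(D) = P(D|F1)P(F1) + P(D|F2)P(F2) + P(D|F3)P(F3)
     = \frac{11}{300}
P(F3|D) = P(D|F3)P(F3) / P(D)
= \frac{5}{11}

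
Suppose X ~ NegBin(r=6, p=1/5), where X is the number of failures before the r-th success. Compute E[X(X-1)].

E[X(X-1)] = E[X² - X] = E[X²] - E[X]
E[X] = 24
E[X²] = Var(X) + (E[X])² = 120 + (24)² = 696
E[X(X-1)] = 696 - 24 = 672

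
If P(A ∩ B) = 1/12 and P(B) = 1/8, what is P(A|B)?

P(A|B) = P(A ∩ B) / P(B)
= (1/12) / (1/8)
= 2/3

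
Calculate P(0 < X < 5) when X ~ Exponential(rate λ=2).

P(0 < X < 5) = ∫_{0}^{5} f(x) dx
where f(x) = 2 e^{- 2 x}
= 1 - e^{-10}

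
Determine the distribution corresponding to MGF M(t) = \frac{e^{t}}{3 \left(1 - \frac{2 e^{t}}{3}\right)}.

The MGF M(t) = \frac{e^{t}}{3 \left(1 - \frac{2 e^{t}}{3}\right)} is the standard form for the Geometric distribution.
Comparing with the known MGF formula identifies: Geometric(p=1/3), X = trial number of first success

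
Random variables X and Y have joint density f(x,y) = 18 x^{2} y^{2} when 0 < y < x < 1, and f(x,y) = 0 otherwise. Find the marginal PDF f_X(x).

f_X(x) = ∫_0^x 18 x^{2} y^{2} dy = 6 x^{5}
for 0 < x < 1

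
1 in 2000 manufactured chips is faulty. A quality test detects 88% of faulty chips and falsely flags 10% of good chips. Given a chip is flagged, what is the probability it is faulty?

Let D = the rare event, + = positive/flagged.
P(D) = 1/2000
P(+|D) = 88/100 = 22/25
P(+|D') = 10/100 = 1/10
P(+) = P(+|D)P(D) + P(+|D')P(D')
     = \frac{22}{25} × \frac{1}{2000} + \frac{1}{10} × \frac{1999}{2000}
     = \frac{10039}{100000}
P(D|+) = P(+|D)P(D)/P(+) = \frac{44}{10039}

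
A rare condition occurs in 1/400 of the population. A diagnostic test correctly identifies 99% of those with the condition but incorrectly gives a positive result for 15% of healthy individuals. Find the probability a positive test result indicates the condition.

Let D = the rare event, + = positive/flagged.
P(D) = 1/400
P(+|D) = 99/100
P(+|D') = 15/100 = 3/20
P(+) = P(+|D)P(D) + P(+|D')P(D')
     = \frac{99}{100} × \frac{1}{400} + \frac{3}{20} × \frac{399}{400}
     = \frac{1521}{10000}
P(D|+) = P(+|D)P(D)/P(+) = \frac{11}{676}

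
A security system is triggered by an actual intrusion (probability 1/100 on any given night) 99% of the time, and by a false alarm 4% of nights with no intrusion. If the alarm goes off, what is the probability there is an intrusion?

Let D = the rare event, + = positive/flagged.
P(D) = 1/100
P(+|D) = 99/100
P(+|D') = 4/100 = 1/25
P(+) = P(+|D)P(D) + P(+|D')P(D')
     = \frac{99}{100} × \frac{1}{100} + \frac{1}{25} × \frac{99}{100}
     = \frac{99}{2000}
P(D|+) = P(+|D)P(D)/P(+) = \frac{1}{5}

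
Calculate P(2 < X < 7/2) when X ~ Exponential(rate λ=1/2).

P(2 < X < 7/2) = ∫_{2}^{7/2} f(x) dx
where f(x) = \frac{e^{- \frac{x}{2}}}{2}
= - \frac{1}{e^{\frac{7}{4}}} + e^{-1}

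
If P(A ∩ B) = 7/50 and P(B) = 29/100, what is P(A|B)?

P(A|B) = P(A ∩ B) / P(B)
= (7/50) / (29/100)
= 14/29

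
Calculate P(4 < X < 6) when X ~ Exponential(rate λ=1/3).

P(4 < X < 6) = ∫_{4}^{6} f(x) dx
where f(x) = \frac{e^{- \frac{x}{3}}}{3}
= - \frac{1}{e^{2}} + e^{- \frac{4}{3}}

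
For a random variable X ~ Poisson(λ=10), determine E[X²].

Using the identity E[X²] = Var(X) + (E[X])²:
E[X] = 10
Var(X) = 10
E[X²] = 10 + (10)²
= 110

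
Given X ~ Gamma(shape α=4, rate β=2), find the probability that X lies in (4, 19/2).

P(4 < X < 19/2) = ∫_{4}^{19/2} f(x) dx
where f(x) = \frac{8 x^{3} e^{- 2 x}}{3}
= \frac{-4031 + 379 e^{11}}{3 e^{19}}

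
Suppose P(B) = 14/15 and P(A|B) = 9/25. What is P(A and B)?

By definition, P(A|B) = P(A ∩ B) / P(B)
So P(A ∩ B) = P(A|B) × P(B)
= 9/25 × 14/15
= 42/125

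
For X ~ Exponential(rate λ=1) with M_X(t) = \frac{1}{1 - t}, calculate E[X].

To find E[X], compute M^(1)(0):
M^(1)(t) = \frac{1}{\left(1 - t\right)^{2}}
M^(1)(0) = 1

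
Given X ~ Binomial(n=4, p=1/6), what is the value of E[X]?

For X ~ Binomial(n=4, p=1/6), the expected value is:
E[X] = \frac{2}{3}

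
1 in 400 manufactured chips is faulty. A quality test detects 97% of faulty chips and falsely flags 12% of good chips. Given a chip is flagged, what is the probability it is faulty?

Let D = the rare event, + = positive/flagged.
P(D) = 1/400
P(+|D) = 97/100
P(+|D') = 12/100 = 3/25
P(+) = P(+|D)P(D) + P(+|D')P(D')
     = \frac{97}{100} × \frac{1}{400} + \frac{3}{25} × \frac{399}{400}
     = \frac{977}{8000}
P(D|+) = P(+|D)P(D)/P(+) = \frac{97}{4885}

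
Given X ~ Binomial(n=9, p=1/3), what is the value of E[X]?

For X ~ Binomial(n=9, p=1/3), the expected value is:
E[X] = 3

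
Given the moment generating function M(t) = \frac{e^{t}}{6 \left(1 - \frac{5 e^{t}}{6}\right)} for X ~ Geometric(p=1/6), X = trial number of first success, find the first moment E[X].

To find E[X], compute M^(1)(0):
M^(1)(t) = \frac{e^{t}}{6 \left(1 - \frac{5 e^{t}}{6}\right)} + \frac{5 e^{2 t}}{36 \left(1 - \frac{5 e^{t}}{6}\right)^{2}}
M^(1)(0) = 6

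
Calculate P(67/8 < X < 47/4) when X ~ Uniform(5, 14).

P(67/8 < X < 47/4) = ∫_{67/8}^{47/4} f(x) dx
where f(x) = \frac{1}{9}
= \frac{3}{8}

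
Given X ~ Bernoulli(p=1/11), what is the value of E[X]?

For X ~ Bernoulli(p=1/11), the expected value is:
E[X] = \frac{1}{11}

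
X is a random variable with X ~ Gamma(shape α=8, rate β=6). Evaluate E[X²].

Using the identity E[X²] = Var(X) + (E[X])²:
E[X] = \frac{4}{3}
Var(X) = \frac{2}{9}
E[X²] = \frac{2}{9} + (\frac{4}{3})²
= 2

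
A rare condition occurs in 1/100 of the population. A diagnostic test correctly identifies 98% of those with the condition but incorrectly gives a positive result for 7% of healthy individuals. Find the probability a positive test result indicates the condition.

Let D = the rare event, + = positive/flagged.
P(D) = 1/100
P(+|D) = 98/100 = 49/50
P(+|D') = 7/100
P(+) = P(+|D)P(D) + P(+|D')P(D')
     = \frac{49}{50} × \frac{1}{100} + \frac{7}{100} × \frac{99}{100}
     = \frac{791}{10000}
P(D|+) = P(+|D)P(D)/P(+) = \frac{14}{113}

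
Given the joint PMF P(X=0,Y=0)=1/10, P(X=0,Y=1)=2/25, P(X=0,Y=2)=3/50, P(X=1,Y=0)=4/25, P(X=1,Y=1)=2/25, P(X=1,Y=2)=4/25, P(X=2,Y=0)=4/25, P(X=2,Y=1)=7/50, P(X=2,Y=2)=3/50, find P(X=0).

P(X=0) = P(X=0,Y=0) + P(X=0,Y=1) + P(X=0,Y=2)
= 1/10 + 2/25 + 3/50
= 6/25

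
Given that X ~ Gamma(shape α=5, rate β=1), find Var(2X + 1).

For X ~ Gamma(shape α=5, rate β=1):
Var(X) = 5
Var(2X + 1) = (2)² × Var(X) = 4 × 5 = 20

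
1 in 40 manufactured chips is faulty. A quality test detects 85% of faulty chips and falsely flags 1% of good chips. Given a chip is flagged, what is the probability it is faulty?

Let D = the rare event, + = positive/flagged.
P(D) = 1/40
P(+|D) = 85/100 = 17/20
P(+|D') = 1/100
P(+) = P(+|D)P(D) + P(+|D')P(D')
     = \frac{17}{20} × \frac{1}{40} + \frac{1}{100} × \frac{39}{40}
     = \frac{31}{1000}
P(D|+) = P(+|D)P(D)/P(+) = \frac{85}{124}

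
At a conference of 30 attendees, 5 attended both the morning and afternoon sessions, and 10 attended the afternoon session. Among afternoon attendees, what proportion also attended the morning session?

P(A ∩ B) = 5/30 = 1/6
P(B) = 10/30 = 1/3
P(A|B) = P(A ∩ B) / P(B) = (1/6) / (1/3) = 1/2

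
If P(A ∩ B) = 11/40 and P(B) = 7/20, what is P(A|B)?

P(A|B) = P(A ∩ B) / P(B)
= (11/40) / (7/20)
= 11/14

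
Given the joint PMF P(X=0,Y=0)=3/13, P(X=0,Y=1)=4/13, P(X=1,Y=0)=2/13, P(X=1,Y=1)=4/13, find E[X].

First find marginal of X:
P(X=0) = 7/13
P(X=1) = 6/13
E[X] = 0 × 7/13 + 1 × 6/13 = 6/13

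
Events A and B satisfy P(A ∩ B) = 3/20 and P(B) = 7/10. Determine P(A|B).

P(A|B) = P(A ∩ B) / P(B)
= (3/20) / (7/10)
= 3/14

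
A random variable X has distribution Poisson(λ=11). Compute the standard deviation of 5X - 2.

For X ~ Poisson(λ=11):
Var(X) = 11
SD(X) = √(Var(X)) = √(11) = \sqrt{11}
SD(5X - 2) = |5| × SD(X) = 5 × \sqrt{11} = 5 \sqrt{11}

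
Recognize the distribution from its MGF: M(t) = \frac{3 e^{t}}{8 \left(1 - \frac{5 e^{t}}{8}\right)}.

The MGF M(t) = \frac{3 e^{t}}{8 \left(1 - \frac{5 e^{t}}{8}\right)} is the standard form for the Geometric distribution.
Comparing with the known MGF formula identifies: Geometric(p=3/8), X = trial number of first success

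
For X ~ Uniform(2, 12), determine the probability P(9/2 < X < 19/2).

P(9/2 < X < 19/2) = ∫_{9/2}^{19/2} f(x) dx
where f(x) = \frac{1}{10}
= \frac{1}{2}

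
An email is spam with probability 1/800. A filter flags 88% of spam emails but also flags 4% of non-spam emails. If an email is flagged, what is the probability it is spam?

Let D = the rare event, + = positive/flagged.
P(D) = 1/800
P(+|D) = 88/100 = 22/25
P(+|D') = 4/100 = 1/25
P(+) = P(+|D)P(D) + P(+|D')P(D')
     = \frac{22}{25} × \frac{1}{800} + \frac{1}{25} × \frac{799}{800}
     = \frac{821}{20000}
P(D|+) = P(+|D)P(D)/P(+) = \frac{22}{821}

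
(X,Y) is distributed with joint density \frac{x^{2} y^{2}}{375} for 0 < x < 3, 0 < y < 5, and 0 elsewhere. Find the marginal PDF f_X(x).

f_X(x) = ∫_0^5 f(x,y) dy
= ∫_0^5 \frac{x^{2} y^{2}}{375} dy
= \frac{x^{2}}{9} for 0 < x < 3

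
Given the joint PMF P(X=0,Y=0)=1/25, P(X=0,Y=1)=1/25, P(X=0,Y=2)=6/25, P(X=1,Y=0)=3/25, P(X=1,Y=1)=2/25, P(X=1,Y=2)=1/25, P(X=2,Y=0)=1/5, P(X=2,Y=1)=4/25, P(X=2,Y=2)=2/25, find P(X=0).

P(X=0) = P(X=0,Y=0) + P(X=0,Y=1) + P(X=0,Y=2)
= 1/25 + 1/25 + 6/25
= 8/25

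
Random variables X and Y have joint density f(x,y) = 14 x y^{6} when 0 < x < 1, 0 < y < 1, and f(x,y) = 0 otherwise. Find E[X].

E[X] = ∫_0^1 ∫_0^1 x × f(x,y) dy dx
= ∫_0^1 ∫_0^1 x × (14 x y^{6}) dy dx
= \frac{2}{3}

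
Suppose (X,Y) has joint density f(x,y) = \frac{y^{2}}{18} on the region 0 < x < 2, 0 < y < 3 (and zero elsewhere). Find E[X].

f_X(x) = ∫_0^3 \frac{y^{2}}{18} dy = \frac{1}{2}
E[X] = ∫_0^2 x × (\frac{1}{2}) dx = 1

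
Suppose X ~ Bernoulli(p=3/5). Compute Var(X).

For X ~ Bernoulli(p=3/5):
Var(X) = \frac{6}{25}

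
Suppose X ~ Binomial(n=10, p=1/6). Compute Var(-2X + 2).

For X ~ Binomial(n=10, p=1/6):
Var(X) = \frac{25}{18}
Var(-2X + 2) = (-2)² × Var(X) = 4 × \frac{25}{18} = \frac{50}{9}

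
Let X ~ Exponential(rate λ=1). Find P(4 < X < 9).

P(4 < X < 9) = ∫_{4}^{9} f(x) dx
where f(x) = e^{- x}
= - \frac{1 - e^{5}}{e^{9}}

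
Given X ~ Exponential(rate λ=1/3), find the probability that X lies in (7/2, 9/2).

P(7/2 < X < 9/2) = ∫_{7/2}^{9/2} f(x) dx
where f(x) = \frac{e^{- \frac{x}{3}}}{3}
= - \frac{1}{e^{\frac{3}{2}}} + e^{- \frac{7}{6}}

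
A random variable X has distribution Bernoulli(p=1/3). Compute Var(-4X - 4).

For X ~ Bernoulli(p=1/3):
Var(X) = \frac{2}{9}
Var(-4X - 4) = (-4)² × Var(X) = 16 × \frac{2}{9} = \frac{32}{9}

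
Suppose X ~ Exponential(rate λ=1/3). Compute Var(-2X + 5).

For X ~ Exponential(rate λ=1/3):
Var(X) = 9
Var(-2X + 5) = (-2)² × Var(X) = 4 × 9 = 36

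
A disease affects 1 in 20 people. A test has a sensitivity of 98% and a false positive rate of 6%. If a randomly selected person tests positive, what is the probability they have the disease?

Let D = the rare event, + = positive/flagged.
P(D) = 1/20
P(+|D) = 98/100 = 49/50
P(+|D') = 6/100 = 3/50
P(+) = P(+|D)P(D) + P(+|D')P(D')
     = \frac{49}{50} × \frac{1}{20} + \frac{3}{50} × \frac{19}{20}
     = \frac{53}{500}
P(D|+) = P(+|D)P(D)/P(+) = \frac{49}{106}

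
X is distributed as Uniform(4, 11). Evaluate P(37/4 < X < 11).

P(37/4 < X < 11) = ∫_{37/4}^{11} f(x) dx
where f(x) = \frac{1}{7}
= \frac{1}{4}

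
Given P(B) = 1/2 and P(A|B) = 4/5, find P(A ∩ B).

By definition, P(A|B) = P(A ∩ B) / P(B)
So P(A ∩ B) = P(A|B) × P(B)
= 4/5 × 1/2
= 2/5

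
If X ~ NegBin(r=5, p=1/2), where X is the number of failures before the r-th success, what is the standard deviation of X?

For X ~ NegBin(r=5, p=1/2), where X is the number of failures before the r-th success:
Var(X) = 10
SD(X) = √(Var(X)) = √(10) = \sqrt{10}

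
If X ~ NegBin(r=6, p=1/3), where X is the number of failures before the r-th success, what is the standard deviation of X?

For X ~ NegBin(r=6, p=1/3), where X is the number of failures before the r-th success:
Var(X) = 36
SD(X) = √(Var(X)) = √(36) = 6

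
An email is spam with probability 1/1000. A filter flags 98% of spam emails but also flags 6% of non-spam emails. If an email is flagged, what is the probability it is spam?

Let D = the rare event, + = positive/flagged.
P(D) = 1/1000
P(+|D) = 98/100 = 49/50
P(+|D') = 6/100 = 3/50
P(+) = P(+|D)P(D) + P(+|D')P(D')
     = \frac{49}{50} × \frac{1}{1000} + \frac{3}{50} × \frac{999}{1000}
     = \frac{1523}{25000}
P(D|+) = P(+|D)P(D)/P(+) = \frac{49}{3046}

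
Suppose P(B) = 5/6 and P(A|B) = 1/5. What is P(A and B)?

By definition, P(A|B) = P(A ∩ B) / P(B)
So P(A ∩ B) = P(A|B) × P(B)
= 1/5 × 5/6
= 1/6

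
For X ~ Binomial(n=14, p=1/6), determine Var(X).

For X ~ Binomial(n=14, p=1/6):
Var(X) = \frac{35}{18}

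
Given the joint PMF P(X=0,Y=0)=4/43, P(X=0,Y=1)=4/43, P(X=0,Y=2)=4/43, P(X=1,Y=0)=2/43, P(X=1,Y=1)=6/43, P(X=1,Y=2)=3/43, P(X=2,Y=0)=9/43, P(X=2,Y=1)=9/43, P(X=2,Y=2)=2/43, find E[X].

First find marginal of X:
P(X=0) = 12/43
P(X=1) = 11/43
P(X=2) = 20/43
E[X] = 0 × 12/43 + 1 × 11/43 + 2 × 20/43 = 51/43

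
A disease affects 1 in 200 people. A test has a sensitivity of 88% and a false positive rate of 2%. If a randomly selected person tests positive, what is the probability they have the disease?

Let D = the rare event, + = positive/flagged.
P(D) = 1/200
P(+|D) = 88/100 = 22/25
P(+|D') = 2/100 = 1/50
P(+) = P(+|D)P(D) + P(+|D')P(D')
     = \frac{22}{25} × \frac{1}{200} + \frac{1}{50} × \frac{199}{200}
     = \frac{243}{10000}
P(D|+) = P(+|D)P(D)/P(+) = \frac{44}{243}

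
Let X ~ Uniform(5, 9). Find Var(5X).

For X ~ Uniform(5, 9):
Var(X) = \frac{4}{3}
Var(5X) = (5)² × Var(X) = 25 × \frac{4}{3} = \frac{100}{3}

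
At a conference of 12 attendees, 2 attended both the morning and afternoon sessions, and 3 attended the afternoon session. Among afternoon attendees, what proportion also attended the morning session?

P(A ∩ B) = 2/12 = 1/6
P(B) = 3/12 = 1/4
P(A|B) = P(A ∩ B) / P(B) = (1/6) / (1/4) = 2/3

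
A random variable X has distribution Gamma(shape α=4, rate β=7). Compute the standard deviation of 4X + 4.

For X ~ Gamma(shape α=4, rate β=7):
Var(X) = \frac{4}{49}
SD(X) = √(Var(X)) = √(\frac{4}{49}) = \frac{2}{7}
SD(4X + 4) = |4| × SD(X) = 4 × \frac{2}{7} = \frac{8}{7}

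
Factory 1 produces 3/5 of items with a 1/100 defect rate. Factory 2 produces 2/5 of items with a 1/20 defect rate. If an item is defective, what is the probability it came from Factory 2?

Using Bayes' theorem:
P(F1) = 3/5, P(D|F1) = 1/100
P(F2) = 2/5, P(D|F2) = 1/20
P(D) = P(D|F1)P(F1) + P(D|F2)P(F2)
     = \frac{13}{500}
P(F2|D) = P(D|F2)P(F2) / P(D)
= \frac{10}{13}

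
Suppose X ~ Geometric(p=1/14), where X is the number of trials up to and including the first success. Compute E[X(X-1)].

E[X(X-1)] = E[X² - X] = E[X²] - E[X]
E[X] = 14
E[X²] = Var(X) + (E[X])² = 182 + (14)² = 378
E[X(X-1)] = 378 - 14 = 364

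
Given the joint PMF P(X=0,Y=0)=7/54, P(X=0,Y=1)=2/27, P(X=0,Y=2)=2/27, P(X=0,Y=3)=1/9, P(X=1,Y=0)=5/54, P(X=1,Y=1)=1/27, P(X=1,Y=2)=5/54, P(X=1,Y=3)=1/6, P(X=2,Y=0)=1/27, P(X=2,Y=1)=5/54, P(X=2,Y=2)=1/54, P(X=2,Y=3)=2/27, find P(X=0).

P(X=0) = P(X=0,Y=0) + P(X=0,Y=1) + P(X=0,Y=2) + P(X=0,Y=3)
= 7/54 + 2/27 + 2/27 + 1/9
= 7/18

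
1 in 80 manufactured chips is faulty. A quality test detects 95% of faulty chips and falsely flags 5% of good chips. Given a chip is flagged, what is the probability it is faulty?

Let D = the rare event, + = positive/flagged.
P(D) = 1/80
P(+|D) = 95/100 = 19/20
P(+|D') = 5/100 = 1/20
P(+) = P(+|D)P(D) + P(+|D')P(D')
     = \frac{19}{20} × \frac{1}{80} + \frac{1}{20} × \frac{79}{80}
     = \frac{49}{800}
P(D|+) = P(+|D)P(D)/P(+) = \frac{19}{98}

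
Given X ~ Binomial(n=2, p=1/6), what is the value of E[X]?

For X ~ Binomial(n=2, p=1/6), the expected value is:
E[X] = \frac{1}{3}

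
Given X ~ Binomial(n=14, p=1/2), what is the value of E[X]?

For X ~ Binomial(n=14, p=1/2), the expected value is:
E[X] = 7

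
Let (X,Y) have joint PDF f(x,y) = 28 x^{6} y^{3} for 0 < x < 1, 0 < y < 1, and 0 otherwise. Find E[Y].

E[Y] = ∫_0^1 ∫_0^1 y × f(x,y) dx dy
= \frac{4}{5}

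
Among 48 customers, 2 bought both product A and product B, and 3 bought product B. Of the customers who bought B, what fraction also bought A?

P(A ∩ B) = 2/48 = 1/24
P(B) = 3/48 = 1/16
P(A|B) = P(A ∩ B) / P(B) = (1/24) / (1/16) = 2/3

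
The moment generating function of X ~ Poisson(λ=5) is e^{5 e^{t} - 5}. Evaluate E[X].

To find E[X], compute M^(1)(0):
M^(1)(t) = 5 e^{t} e^{5 e^{t} - 5}
M^(1)(0) = 5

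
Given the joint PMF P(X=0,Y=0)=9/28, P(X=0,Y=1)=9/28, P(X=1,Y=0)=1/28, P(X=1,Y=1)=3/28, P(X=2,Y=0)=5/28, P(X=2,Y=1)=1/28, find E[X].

First find marginal of X:
P(X=0) = 9/14
P(X=1) = 1/7
P(X=2) = 3/14
E[X] = 0 × 9/14 + 1 × 1/7 + 2 × 3/14 = 4/7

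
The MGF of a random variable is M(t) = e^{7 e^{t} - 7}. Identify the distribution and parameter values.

The MGF M(t) = e^{7 e^{t} - 7} is the standard form for the Poisson distribution.
Comparing with the known MGF formula identifies: Poisson(λ=7)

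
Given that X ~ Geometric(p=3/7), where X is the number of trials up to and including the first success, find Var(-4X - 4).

For X ~ Geometric(p=3/7), where X is the number of trials up to and including the first success:
Var(X) = \frac{28}{9}
Var(-4X - 4) = (-4)² × Var(X) = 16 × \frac{28}{9} = \frac{448}{9}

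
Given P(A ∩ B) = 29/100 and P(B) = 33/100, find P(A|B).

P(A|B) = P(A ∩ B) / P(B)
= (29/100) / (33/100)
= 29/33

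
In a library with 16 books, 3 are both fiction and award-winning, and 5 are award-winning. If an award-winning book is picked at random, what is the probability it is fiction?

P(A ∩ B) = 3/16
P(B) = 5/16
P(A|B) = P(A ∩ B) / P(B) = (3/16) / (5/16) = 3/5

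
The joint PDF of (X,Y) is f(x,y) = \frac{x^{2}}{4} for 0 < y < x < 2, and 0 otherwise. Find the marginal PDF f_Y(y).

f_Y(y) = ∫_y^2 \frac{x^{2}}{4} dx = \frac{2}{3} - \frac{y^{3}}{12}
for 0 < y < 2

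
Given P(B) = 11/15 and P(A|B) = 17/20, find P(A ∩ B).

By definition, P(A|B) = P(A ∩ B) / P(B)
So P(A ∩ B) = P(A|B) × P(B)
= 17/20 × 11/15
= 187/300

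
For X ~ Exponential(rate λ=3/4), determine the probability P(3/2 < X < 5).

P(3/2 < X < 5) = ∫_{3/2}^{5} f(x) dx
where f(x) = \frac{3 e^{- \frac{3 x}{4}}}{4}
= - \frac{1}{e^{\frac{15}{4}}} + e^{- \frac{9}{8}}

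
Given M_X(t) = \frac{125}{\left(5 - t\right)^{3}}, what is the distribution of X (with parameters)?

The MGF M(t) = \frac{125}{\left(5 - t\right)^{3}} is the standard form for the Gamma distribution.
Comparing with the known MGF formula identifies: Gamma(shape α=3, rate β=5)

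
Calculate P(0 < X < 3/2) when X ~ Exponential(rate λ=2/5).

P(0 < X < 3/2) = ∫_{0}^{3/2} f(x) dx
where f(x) = \frac{2 e^{- \frac{2 x}{5}}}{5}
= 1 - e^{- \frac{3}{5}}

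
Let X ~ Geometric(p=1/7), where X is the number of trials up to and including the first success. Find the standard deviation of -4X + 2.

For X ~ Geometric(p=1/7), where X is the number of trials up to and including the first success:
Var(X) = 42
SD(X) = √(Var(X)) = √(42) = \sqrt{42}
SD(-4X + 2) = |-4| × SD(X) = 4 × \sqrt{42} = 4 \sqrt{42}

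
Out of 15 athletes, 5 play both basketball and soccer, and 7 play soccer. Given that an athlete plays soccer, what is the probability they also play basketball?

P(A ∩ B) = 5/15 = 1/3
P(B) = 7/15
P(A|B) = P(A ∩ B) / P(B) = (1/3) / (7/15) = 5/7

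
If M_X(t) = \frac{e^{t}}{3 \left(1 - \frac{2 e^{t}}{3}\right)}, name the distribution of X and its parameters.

The MGF M(t) = \frac{e^{t}}{3 \left(1 - \frac{2 e^{t}}{3}\right)} is the standard form for the Geometric distribution.
Comparing with the known MGF formula identifies: Geometric(p=1/3), X = trial number of first success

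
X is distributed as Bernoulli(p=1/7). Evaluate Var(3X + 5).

For X ~ Bernoulli(p=1/7):
Var(X) = \frac{6}{49}
Var(3X + 5) = (3)² × Var(X) = 9 × \frac{6}{49} = \frac{54}{49}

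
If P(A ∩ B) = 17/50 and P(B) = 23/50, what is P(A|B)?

P(A|B) = P(A ∩ B) / P(B)
= (17/50) / (23/50)
= 17/23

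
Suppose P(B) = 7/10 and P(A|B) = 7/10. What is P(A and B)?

By definition, P(A|B) = P(A ∩ B) / P(B)
So P(A ∩ B) = P(A|B) × P(B)
= 7/10 × 7/10
= 49/100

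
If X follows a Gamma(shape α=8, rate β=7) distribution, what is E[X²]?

Using the identity E[X²] = Var(X) + (E[X])²:
E[X] = \frac{8}{7}
Var(X) = \frac{8}{49}
E[X²] = \frac{8}{49} + (\frac{8}{7})²
= \frac{72}{49}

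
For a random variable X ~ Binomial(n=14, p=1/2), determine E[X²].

Using the identity E[X²] = Var(X) + (E[X])²:
E[X] = 7
Var(X) = \frac{7}{2}
E[X²] = \frac{7}{2} + (7)²
= \frac{105}{2}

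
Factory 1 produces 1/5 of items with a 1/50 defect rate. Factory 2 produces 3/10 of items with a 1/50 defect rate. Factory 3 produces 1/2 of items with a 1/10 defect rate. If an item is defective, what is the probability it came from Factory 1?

Using Bayes' theorem:
P(F1) = 1/5, P(D|F1) = 1/50
P(F2) = 3/10, P(D|F2) = 1/50
P(F3) = 1/2, P(D|F3) = 1/10
P(D) = P(D|F1)P(F1) + P(D|F2)P(F2) + P(D|F3)P(F3)
     = \frac{3}{50}
P(F1|D) = P(D|F1)P(F1) / P(D)
= \frac{1}{15}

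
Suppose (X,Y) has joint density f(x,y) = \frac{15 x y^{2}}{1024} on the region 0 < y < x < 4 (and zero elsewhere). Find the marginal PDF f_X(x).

f_X(x) = ∫_0^x \frac{15 x y^{2}}{1024} dy = \frac{5 x^{4}}{1024}
for 0 < x < 4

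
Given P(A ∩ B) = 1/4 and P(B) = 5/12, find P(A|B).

P(A|B) = P(A ∩ B) / P(B)
= (1/4) / (5/12)
= 3/5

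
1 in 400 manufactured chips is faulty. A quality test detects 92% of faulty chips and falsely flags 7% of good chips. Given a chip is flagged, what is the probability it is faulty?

Let D = the rare event, + = positive/flagged.
P(D) = 1/400
P(+|D) = 92/100 = 23/25
P(+|D') = 7/100
P(+) = P(+|D)P(D) + P(+|D')P(D')
     = \frac{23}{25} × \frac{1}{400} + \frac{7}{100} × \frac{399}{400}
     = \frac{577}{8000}
P(D|+) = P(+|D)P(D)/P(+) = \frac{92}{2885}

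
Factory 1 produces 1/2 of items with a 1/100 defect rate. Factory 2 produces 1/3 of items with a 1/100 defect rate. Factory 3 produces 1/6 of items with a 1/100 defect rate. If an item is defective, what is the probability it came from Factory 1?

Using Bayes' theorem:
P(F1) = 1/2, P(D|F1) = 1/100
P(F2) = 1/3, P(D|F2) = 1/100
P(F3) = 1/6, P(D|F3) = 1/100
P(D) = P(D|F1)P(F1) + P(D|F2)P(F2) + P(D|F3)P(F3)
     = \frac{1}{100}
P(F1|D) = P(D|F1)P(F1) / P(D)
= \frac{1}{2}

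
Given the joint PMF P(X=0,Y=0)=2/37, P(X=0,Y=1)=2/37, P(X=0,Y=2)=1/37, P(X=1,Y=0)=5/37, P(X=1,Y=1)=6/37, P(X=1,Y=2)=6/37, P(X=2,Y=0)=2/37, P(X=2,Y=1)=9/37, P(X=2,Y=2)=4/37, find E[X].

First find marginal of X:
P(X=0) = 5/37
P(X=1) = 17/37
P(X=2) = 15/37
E[X] = 0 × 5/37 + 1 × 17/37 + 2 × 15/37 = 47/37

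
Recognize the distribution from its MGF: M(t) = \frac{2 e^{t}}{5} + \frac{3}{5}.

The MGF M(t) = \frac{2 e^{t}}{5} + \frac{3}{5} is the standard form for the Bernoulli distribution.
Comparing with the known MGF formula identifies: Bernoulli(p=2/5)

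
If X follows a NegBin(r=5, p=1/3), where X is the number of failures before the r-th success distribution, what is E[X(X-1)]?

E[X(X-1)] = E[X² - X] = E[X²] - E[X]
E[X] = 10
E[X²] = Var(X) + (E[X])² = 30 + (10)² = 130
E[X(X-1)] = 130 - 10 = 120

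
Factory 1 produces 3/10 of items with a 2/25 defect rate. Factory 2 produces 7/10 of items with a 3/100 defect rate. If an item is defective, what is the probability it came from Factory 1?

Using Bayes' theorem:
P(F1) = 3/10, P(D|F1) = 2/25
P(F2) = 7/10, P(D|F2) = 3/100
P(D) = P(D|F1)P(F1) + P(D|F2)P(F2)
     = \frac{9}{200}
P(F1|D) = P(D|F1)P(F1) / P(D)
= \frac{8}{15}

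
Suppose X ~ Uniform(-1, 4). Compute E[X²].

Using the identity E[X²] = Var(X) + (E[X])²:
E[X] = \frac{3}{2}
Var(X) = \frac{25}{12}
E[X²] = \frac{25}{12} + (\frac{3}{2})²
= \frac{13}{3}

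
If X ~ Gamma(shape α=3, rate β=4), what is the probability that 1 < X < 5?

P(1 < X < 5) = ∫_{1}^{5} f(x) dx
where f(x) = 32 x^{2} e^{- 4 x}
= \frac{13 \left(-17 + e^{16}\right)}{e^{20}}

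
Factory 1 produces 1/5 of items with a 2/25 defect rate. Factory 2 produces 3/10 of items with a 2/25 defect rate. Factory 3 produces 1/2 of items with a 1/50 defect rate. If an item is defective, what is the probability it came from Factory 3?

Using Bayes' theorem:
P(F1) = 1/5, P(D|F1) = 2/25
P(F2) = 3/10, P(D|F2) = 2/25
P(F3) = 1/2, P(D|F3) = 1/50
P(D) = P(D|F1)P(F1) + P(D|F2)P(F2) + P(D|F3)P(F3)
     = \frac{1}{20}
P(F3|D) = P(D|F3)P(F3) / P(D)
= \frac{1}{5}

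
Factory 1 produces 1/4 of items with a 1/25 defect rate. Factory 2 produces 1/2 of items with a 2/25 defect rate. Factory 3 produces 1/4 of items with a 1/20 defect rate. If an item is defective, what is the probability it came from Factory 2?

Using Bayes' theorem:
P(F1) = 1/4, P(D|F1) = 1/25
P(F2) = 1/2, P(D|F2) = 2/25
P(F3) = 1/4, P(D|F3) = 1/20
P(D) = P(D|F1)P(F1) + P(D|F2)P(F2) + P(D|F3)P(F3)
     = \frac{1}{16}
P(F2|D) = P(D|F2)P(F2) / P(D)
= \frac{16}{25}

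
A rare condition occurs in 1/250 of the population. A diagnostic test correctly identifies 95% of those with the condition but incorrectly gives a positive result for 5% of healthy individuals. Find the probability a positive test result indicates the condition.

Let D = the rare event, + = positive/flagged.
P(D) = 1/250
P(+|D) = 95/100 = 19/20
P(+|D') = 5/100 = 1/20
P(+) = P(+|D)P(D) + P(+|D')P(D')
     = \frac{19}{20} × \frac{1}{250} + \frac{1}{20} × \frac{249}{250}
     = \frac{67}{1250}
P(D|+) = P(+|D)P(D)/P(+) = \frac{19}{268}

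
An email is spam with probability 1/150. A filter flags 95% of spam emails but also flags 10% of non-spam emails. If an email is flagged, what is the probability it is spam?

Let D = the rare event, + = positive/flagged.
P(D) = 1/150
P(+|D) = 95/100 = 19/20
P(+|D') = 10/100 = 1/10
P(+) = P(+|D)P(D) + P(+|D')P(D')
     = \frac{19}{20} × \frac{1}{150} + \frac{1}{10} × \frac{149}{150}
     = \frac{317}{3000}
P(D|+) = P(+|D)P(D)/P(+) = \frac{19}{317}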